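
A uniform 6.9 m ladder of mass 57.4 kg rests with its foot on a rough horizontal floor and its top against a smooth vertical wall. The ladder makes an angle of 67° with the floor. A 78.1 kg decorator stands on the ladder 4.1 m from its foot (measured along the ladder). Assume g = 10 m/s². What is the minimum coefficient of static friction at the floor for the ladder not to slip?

ΣF_y = 0: N_floor = 57.4×10 + 78.1×10 = 1355 N.
Torques about the foot: N_wall · 6.9 sin 67° = 57.4×10×3.45 cos 67° + 78.1×10×4.1 cos 67° → N_wall = 318.81 N.
ΣF_x = 0: f_floor = N_wall = 318.81 N.
μ_min = f_floor / N_floor = 318.81 / 1355 = 0.2353.

μ_min ≈ 0.235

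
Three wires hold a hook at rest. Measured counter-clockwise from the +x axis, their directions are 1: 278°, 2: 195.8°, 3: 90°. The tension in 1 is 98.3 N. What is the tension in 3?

Resolve: ΣF_x = 98.3 cos 278° + T_2 cos 195.8° + T_3 cos 90° = 0.
        ΣF_y = 98.3 sin 278° + T_2 sin 195.8° + T_3 sin 90° = 0.
The known terms sum to (13.68, -97.34) N, so -0.9622 T_2 + 0.0000 T_3 = -13.68 and -0.2723 T_2 + 1.0000 T_3 = 97.34.
Solving simultaneously: T_2 = 14.22 N, T_3 = 101.2 N.

T_3 ≈ 101 N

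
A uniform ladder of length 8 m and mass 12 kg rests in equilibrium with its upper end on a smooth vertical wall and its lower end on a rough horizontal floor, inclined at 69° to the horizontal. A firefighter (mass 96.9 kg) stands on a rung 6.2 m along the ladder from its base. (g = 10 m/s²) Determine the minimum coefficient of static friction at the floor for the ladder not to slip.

μ_min ≈ 0.286

ΣF_y = 0: N_floor = 12×10 + 96.9×10 = 1089 N.
Torques about the foot: N_wall · 8 sin 69° = 12×10×4 cos 69° + 96.9×10×6.2 cos 69° → N_wall = 311.3 N.
ΣF_x = 0: f_floor = N_wall = 311.3 N.
μ_min = f_floor / N_floor = 311.3 / 1089 = 0.2859.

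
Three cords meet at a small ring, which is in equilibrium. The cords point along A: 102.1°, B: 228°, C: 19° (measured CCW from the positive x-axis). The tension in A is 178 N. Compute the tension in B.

T_B ≈ 364 N

Resolve: ΣF_x = 178 cos 102.1° + T_B cos 228° + T_C cos 19° = 0.
        ΣF_y = 178 sin 102.1° + T_B sin 228° + T_C sin 19° = 0.
The known terms sum to (-37.31, 174) N, so -0.6691 T_B + 0.9455 T_C = 37.31 and -0.7431 T_B + 0.3256 T_C = -174.
Solving simultaneously: T_B = 364.5 N, T_C = 297.4 N.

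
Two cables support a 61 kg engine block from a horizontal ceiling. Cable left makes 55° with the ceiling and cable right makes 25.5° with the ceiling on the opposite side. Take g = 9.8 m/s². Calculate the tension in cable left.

Weight W = 61 × 9.8 = 597.8 N acts straight down.
Horizontal: T_left cos 55° = T_right cos 25.5°  →  T_right = 0.6355 T_left.
Vertical: T_left sin 55° + T_right sin 25.5° = 597.8.
Substituting the horizontal relation into the vertical equation gives 1.093 T_left = 597.8, so T_left = 547.1 N.

T_left ≈ 547 N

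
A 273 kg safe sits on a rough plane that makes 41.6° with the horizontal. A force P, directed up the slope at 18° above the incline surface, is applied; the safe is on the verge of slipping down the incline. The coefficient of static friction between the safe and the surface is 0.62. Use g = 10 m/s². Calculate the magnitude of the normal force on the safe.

N ≈ 1820 N

On the verge of sliding down the incline, friction equals μN and acts up the slope.
Perpendicular: N + P sin 18° = W cos 41.6° = 2041 N.
Along incline: P cos 18° + μN = W sin 41.6° with W sin 41.6° = 1813 N.
Solving the pair for P and N: P = 720 N, N = 1819 N (and f = μN = 1128 N).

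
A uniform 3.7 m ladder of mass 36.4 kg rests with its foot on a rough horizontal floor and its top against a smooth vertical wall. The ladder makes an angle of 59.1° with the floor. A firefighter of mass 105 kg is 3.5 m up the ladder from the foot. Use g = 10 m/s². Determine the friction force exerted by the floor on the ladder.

f ≈ 703 N

Torques about the foot: N_wall · 3.7 sin 59.1° = 36.4×10×1.85 cos 59.1° + 105×10×3.5 cos 59.1° → N_wall = 703.37 N.
ΣF_x = 0: f_floor = N_wall = 703.37 N.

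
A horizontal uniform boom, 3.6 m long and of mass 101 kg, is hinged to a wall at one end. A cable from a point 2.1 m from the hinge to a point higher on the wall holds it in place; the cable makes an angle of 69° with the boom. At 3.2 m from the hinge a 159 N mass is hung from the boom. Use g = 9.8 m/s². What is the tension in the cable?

T ≈ 1170 N

Take torques about the hinge: T sin 69° · 2.1 = 101×9.8×1.8 + 159×3.2 = 2290.4 N·m.
So T = 2290.4 / (0.9336 × 2.1) = 1168.3 N.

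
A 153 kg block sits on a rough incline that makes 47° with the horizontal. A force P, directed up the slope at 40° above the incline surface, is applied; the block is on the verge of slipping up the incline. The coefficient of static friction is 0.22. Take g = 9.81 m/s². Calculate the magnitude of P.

On the verge of sliding up the incline, friction equals μN and acts down the slope.
Perpendicular: N + P sin 40° = W cos 47° = 1024 N.
Along incline: P cos 40° = W sin 47° + μN  with W sin 47° = 1098 N.
Solving the pair for P and N: P = 1458 N, N = 86.56 N (and f = μN = 19.04 N).

P ≈ 1460 N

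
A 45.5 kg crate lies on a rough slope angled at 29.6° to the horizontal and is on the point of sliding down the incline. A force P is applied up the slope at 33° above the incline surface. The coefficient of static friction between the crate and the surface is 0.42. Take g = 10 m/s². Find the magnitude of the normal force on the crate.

On the verge of sliding down the incline, friction equals μN and acts up the slope.
Perpendicular: N + P sin 33° = W cos 29.6° = 395.6 N.
Along incline: P cos 33° + μN = W sin 29.6° with W sin 29.6° = 224.7 N.
Solving the pair for P and N: P = 96.05 N, N = 343.3 N (and f = μN = 144.2 N).

N ≈ 343 N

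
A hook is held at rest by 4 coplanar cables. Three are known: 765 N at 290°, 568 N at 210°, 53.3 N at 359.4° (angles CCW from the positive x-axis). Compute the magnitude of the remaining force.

Sum the known components: ΣF_x = -177 N, ΣF_y = -1003 N.
For equilibrium the remaining force must supply (−ΣF_x, −ΣF_y) = (177, 1003) N.
Magnitude = √((177)² + (1003)²) = 1019 N; direction = atan2(1003, 177) = 80.0°.

F ≈ 1020 N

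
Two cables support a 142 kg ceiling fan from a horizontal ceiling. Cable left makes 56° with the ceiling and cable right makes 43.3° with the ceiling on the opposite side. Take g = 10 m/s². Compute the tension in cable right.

T_right ≈ 805 N

Weight W = 142 × 10 = 1420 N acts straight down.
Horizontal: T_left cos 56° = T_right cos 43.3°  →  T_left = 1.301 T_right.
Vertical: T_left sin 56° + T_right sin 43.3° = 1420.
Substituting the horizontal relation into the vertical equation gives 1.765 T_right = 1420, so T_right = 804.6 N.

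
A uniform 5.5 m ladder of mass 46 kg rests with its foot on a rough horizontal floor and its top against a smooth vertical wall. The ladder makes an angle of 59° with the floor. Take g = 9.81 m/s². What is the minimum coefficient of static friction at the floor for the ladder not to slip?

ΣF_y = 0: N_floor = 46×9.81 = 451.26 N.
Torques about the foot: N_wall · 5.5 sin 59° = 46×9.81×2.75 cos 59° → N_wall = 135.57 N.
ΣF_x = 0: f_floor = N_wall = 135.57 N.
μ_min = f_floor / N_floor = 135.57 / 451.26 = 0.3004.

μ_min ≈ 0.300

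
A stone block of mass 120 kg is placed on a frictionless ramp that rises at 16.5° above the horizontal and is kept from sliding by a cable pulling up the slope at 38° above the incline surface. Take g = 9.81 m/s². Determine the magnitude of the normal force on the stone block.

N ≈ 868 N

Take axes along and perpendicular to the incline. Weight components: W sin 16.5° = 334.3 N down-slope, W cos 16.5° = 1129 N into the surface.
Along incline: T cos 38° = W sin 16.5° → T = 424.3 N.
Perpendicular: N = W cos 16.5° − T sin 38° = 867.5 N.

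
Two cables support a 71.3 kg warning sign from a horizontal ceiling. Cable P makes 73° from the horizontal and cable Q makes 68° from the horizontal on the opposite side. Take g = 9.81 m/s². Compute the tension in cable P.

T_P ≈ 416 N

Weight W = 71.3 × 9.81 = 699.5 N acts straight down.
Horizontal: T_P cos 73° = T_Q cos 68°  →  T_Q = 0.7805 T_P.
Vertical: T_P sin 73° + T_Q sin 68° = 699.5.
Substituting the horizontal relation into the vertical equation gives 1.68 T_P = 699.5, so T_P = 416.4 N.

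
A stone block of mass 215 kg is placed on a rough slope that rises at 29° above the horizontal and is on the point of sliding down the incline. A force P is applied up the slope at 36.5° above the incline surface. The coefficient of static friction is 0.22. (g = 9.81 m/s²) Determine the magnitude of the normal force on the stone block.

On the verge of sliding down the incline, friction equals μN and acts up the slope.
Perpendicular: N + P sin 36.5° = W cos 29° = 1845 N.
Along incline: P cos 36.5° + μN = W sin 29° with W sin 29° = 1023 N.
Solving the pair for P and N: P = 916.4 N, N = 1300 N (and f = μN = 285.9 N).

N ≈ 1300 N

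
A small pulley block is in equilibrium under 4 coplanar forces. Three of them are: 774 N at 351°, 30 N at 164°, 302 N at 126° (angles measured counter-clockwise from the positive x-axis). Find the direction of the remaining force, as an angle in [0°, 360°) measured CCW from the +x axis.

Sum the known components: ΣF_x = 558.1 N, ΣF_y = 131.5 N.
For equilibrium the remaining force must supply (−ΣF_x, −ΣF_y) = (-558.1, -131.5) N.
Magnitude = √((-558.1)² + (-131.5)²) = 573.4 N; direction = atan2(-131.5, -558.1) = 193.3°.

θ ≈ 193°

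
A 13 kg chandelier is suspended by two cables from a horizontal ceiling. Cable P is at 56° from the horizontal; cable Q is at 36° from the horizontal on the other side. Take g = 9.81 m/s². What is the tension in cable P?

T_P ≈ 103 N

Weight W = 13 × 9.81 = 127.5 N acts straight down.
Horizontal: T_P cos 56° = T_Q cos 36°  →  T_Q = 0.6912 T_P.
Vertical: T_P sin 56° + T_Q sin 36° = 127.5.
Substituting the horizontal relation into the vertical equation gives 1.235 T_P = 127.5, so T_P = 103.2 N.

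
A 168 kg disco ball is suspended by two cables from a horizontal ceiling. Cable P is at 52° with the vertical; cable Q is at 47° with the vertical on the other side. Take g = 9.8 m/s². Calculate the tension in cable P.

Angles from the horizontal: cable P is 90° − 52° = 38°, cable Q is 90° − 47° = 43°.
Weight W = 168 × 9.8 = 1646 N acts straight down.
Horizontal: T_P cos 38° = T_Q cos 43°  →  T_Q = 1.077 T_P.
Vertical: T_P sin 38° + T_Q sin 43° = 1646.
Substituting the horizontal relation into the vertical equation gives 1.35 T_P = 1646, so T_P = 1219 N.

T_P ≈ 1220 N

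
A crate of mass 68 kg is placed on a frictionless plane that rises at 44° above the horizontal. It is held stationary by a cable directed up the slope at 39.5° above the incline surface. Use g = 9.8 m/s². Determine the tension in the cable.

T ≈ 600 N

Take axes along and perpendicular to the incline. Weight components: W sin 44° = 462.9 N down-slope, W cos 44° = 479.4 N into the surface.
Along incline: T cos 39.5° = W sin 44° → T = 599.9 N.
Perpendicular: N = W cos 44° − T sin 39.5° = 97.77 N.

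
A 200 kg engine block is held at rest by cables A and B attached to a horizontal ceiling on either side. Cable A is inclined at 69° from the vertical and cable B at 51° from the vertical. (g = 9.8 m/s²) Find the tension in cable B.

T_B ≈ 2110 N

Angles from the horizontal: cable A is 90° − 69° = 21°, cable B is 90° − 51° = 39°.
Weight W = 200 × 9.8 = 1960 N acts straight down.
Horizontal: T_A cos 21° = T_B cos 39°  →  T_A = 0.8324 T_B.
Vertical: T_A sin 21° + T_B sin 39° = 1960.
Substituting the horizontal relation into the vertical equation gives 0.9276 T_B = 1960, so T_B = 2113 N.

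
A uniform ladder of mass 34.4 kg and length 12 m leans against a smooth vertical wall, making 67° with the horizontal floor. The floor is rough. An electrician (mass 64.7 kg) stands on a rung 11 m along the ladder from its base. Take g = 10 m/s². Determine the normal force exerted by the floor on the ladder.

N_floor ≈ 991 N

ΣF_y = 0: N_floor = 34.4×10 + 64.7×10 = 991 N.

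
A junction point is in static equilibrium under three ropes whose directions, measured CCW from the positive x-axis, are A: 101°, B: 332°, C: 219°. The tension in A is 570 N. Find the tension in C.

T_C ≈ 481 N

Resolve: ΣF_x = 570 cos 101° + T_B cos 332° + T_C cos 219° = 0.
        ΣF_y = 570 sin 101° + T_B sin 332° + T_C sin 219° = 0.
The known terms sum to (-108.8, 559.5) N, so 0.8829 T_B − 0.7771 T_C = 108.8 and -0.4695 T_B − 0.6293 T_C = -559.5.
Solving simultaneously: T_B = 546.7 N, T_C = 481.2 N.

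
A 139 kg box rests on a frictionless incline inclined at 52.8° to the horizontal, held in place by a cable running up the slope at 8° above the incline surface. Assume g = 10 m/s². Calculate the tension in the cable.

T ≈ 1120 N

Take axes along and perpendicular to the incline. Weight components: W sin 52.8° = 1107 N down-slope, W cos 52.8° = 840.4 N into the surface.
Along incline: T cos 8° = W sin 52.8° → T = 1118 N.
Perpendicular: N = W cos 52.8° − T sin 8° = 684.8 N.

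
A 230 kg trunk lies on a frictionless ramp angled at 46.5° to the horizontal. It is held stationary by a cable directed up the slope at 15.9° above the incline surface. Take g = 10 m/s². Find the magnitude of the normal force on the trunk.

Take axes along and perpendicular to the incline. Weight components: W sin 46.5° = 1668 N down-slope, W cos 46.5° = 1583 N into the surface.
Along incline: T cos 15.9° = W sin 46.5° → T = 1735 N.
Perpendicular: N = W cos 46.5° − T sin 15.9° = 1108 N.

N ≈ 1110 N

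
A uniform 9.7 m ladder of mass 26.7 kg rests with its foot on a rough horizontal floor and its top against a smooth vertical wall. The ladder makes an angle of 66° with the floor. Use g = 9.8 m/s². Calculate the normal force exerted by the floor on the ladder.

ΣF_y = 0: N_floor = 26.7×9.8 = 261.66 N.

N_floor ≈ 262 N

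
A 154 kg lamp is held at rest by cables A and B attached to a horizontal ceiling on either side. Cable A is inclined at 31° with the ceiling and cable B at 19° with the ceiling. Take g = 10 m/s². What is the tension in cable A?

Weight W = 154 × 10 = 1540 N acts straight down.
Horizontal: T_A cos 31° = T_B cos 19°  →  T_B = 0.9066 T_A.
Vertical: T_A sin 31° + T_B sin 19° = 1540.
Substituting the horizontal relation into the vertical equation gives 0.8102 T_A = 1540, so T_A = 1901 N.

T_A ≈ 1900 N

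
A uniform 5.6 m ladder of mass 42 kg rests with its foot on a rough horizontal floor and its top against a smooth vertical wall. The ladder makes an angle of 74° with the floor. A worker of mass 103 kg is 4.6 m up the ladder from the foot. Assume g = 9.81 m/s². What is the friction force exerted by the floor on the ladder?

f ≈ 297 N

Torques about the foot: N_wall · 5.6 sin 74° = 42×9.81×2.8 cos 74° + 103×9.81×4.6 cos 74° → N_wall = 297.07 N.
ΣF_x = 0: f_floor = N_wall = 297.07 N.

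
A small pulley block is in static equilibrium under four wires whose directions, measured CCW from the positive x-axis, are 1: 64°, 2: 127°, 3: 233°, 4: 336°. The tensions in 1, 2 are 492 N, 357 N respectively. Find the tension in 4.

T_4 ≈ 449 N

Resolve: ΣF_x = 492 cos 64° + 357 cos 127° + T_3 cos 233° + T_4 cos 336° = 0.
        ΣF_y = 492 sin 64° + 357 sin 127° + T_3 sin 233° + T_4 sin 336° = 0.
The known terms sum to (0.8306, 727.3) N, so -0.6018 T_3 + 0.9135 T_4 = -0.8306 and -0.7986 T_3 − 0.4067 T_4 = -727.3.
Solving simultaneously: T_3 = 682.3 N, T_4 = 448.5 N.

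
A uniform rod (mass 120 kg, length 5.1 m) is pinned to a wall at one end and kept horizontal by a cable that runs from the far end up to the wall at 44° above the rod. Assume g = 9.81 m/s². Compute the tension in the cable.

Take torques about the hinge: T sin 44° · 5.1 = 120×9.81×2.55 = 3001.9 N·m.
So T = 3001.9 / (0.6947 × 5.1) = 847.32 N.

T ≈ 847 N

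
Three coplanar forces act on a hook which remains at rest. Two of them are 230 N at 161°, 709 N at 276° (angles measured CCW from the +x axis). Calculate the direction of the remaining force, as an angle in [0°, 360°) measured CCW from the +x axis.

θ ≈ 77.2°

Sum the known components: ΣF_x = -143.4 N, ΣF_y = -630.2 N.
For equilibrium the remaining force must supply (−ΣF_x, −ΣF_y) = (143.4, 630.2) N.
Magnitude = √((143.4)² + (630.2)²) = 646.3 N; direction = atan2(630.2, 143.4) = 77.2°.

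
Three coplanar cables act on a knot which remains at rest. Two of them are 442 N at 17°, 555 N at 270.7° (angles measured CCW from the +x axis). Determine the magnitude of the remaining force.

F ≈ 605 N

Sum the known components: ΣF_x = 429.5 N, ΣF_y = -425.7 N.
For equilibrium the remaining force must supply (−ΣF_x, −ΣF_y) = (-429.5, 425.7) N.
Magnitude = √((-429.5)² + (425.7)²) = 604.7 N; direction = atan2(425.7, -429.5) = 135.3°.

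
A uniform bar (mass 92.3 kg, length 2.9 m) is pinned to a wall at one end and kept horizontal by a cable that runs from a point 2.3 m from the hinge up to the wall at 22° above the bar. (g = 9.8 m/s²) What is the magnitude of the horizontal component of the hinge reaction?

Take torques about the hinge: T sin 22° · 2.3 = 92.3×9.8×1.45 = 1311.6 N·m.
So T = 1311.6 / (0.3746 × 2.3) = 1522.3 N.
ΣF_x = 0: H_x = T cos 22° = 1411.4 N.

H_x ≈ 1410 N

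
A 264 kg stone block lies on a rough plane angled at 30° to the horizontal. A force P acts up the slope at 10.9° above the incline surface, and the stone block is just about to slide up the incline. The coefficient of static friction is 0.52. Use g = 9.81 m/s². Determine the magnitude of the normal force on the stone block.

N ≈ 1810 N

On the verge of sliding up the incline, friction equals μN and acts down the slope.
Perpendicular: N + P sin 10.9° = W cos 30° = 2243 N.
Along incline: P cos 10.9° = W sin 30° + μN  with W sin 30° = 1295 N.
Solving the pair for P and N: P = 2278 N, N = 1812 N (and f = μN = 942.3 N).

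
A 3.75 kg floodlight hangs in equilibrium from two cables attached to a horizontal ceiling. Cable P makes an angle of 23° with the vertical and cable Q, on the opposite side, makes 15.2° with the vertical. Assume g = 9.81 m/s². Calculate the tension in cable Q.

Angles from the horizontal: cable P is 90° − 23° = 67°, cable Q is 90° − 15.2° = 74.8°.
Weight W = 3.75 × 9.81 = 36.79 N acts straight down.
Horizontal: T_P cos 67° = T_Q cos 74.8°  →  T_P = 0.671 T_Q.
Vertical: T_P sin 67° + T_Q sin 74.8° = 36.79.
Substituting the horizontal relation into the vertical equation gives 1.583 T_Q = 36.79, so T_Q = 23.24 N.

T_Q ≈ 23.2 N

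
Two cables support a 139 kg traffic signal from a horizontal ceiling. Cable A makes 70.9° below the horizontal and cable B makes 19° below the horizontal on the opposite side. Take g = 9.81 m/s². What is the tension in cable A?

Weight W = 139 × 9.81 = 1364 N acts straight down.
Horizontal: T_A cos 70.9° = T_B cos 19°  →  T_B = 0.3461 T_A.
Vertical: T_A sin 70.9° + T_B sin 19° = 1364.
Substituting the horizontal relation into the vertical equation gives 1.058 T_A = 1364, so T_A = 1289 N.

T_A ≈ 1290 N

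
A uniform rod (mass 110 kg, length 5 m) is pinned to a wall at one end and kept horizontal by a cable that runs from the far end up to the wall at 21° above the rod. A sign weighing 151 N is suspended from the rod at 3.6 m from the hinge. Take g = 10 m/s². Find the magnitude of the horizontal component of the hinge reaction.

Take torques about the hinge: T sin 21° · 5 = 110×10×2.5 + 151×3.6 = 3293.6 N·m.
So T = 3293.6 / (0.3584 × 5) = 1838.1 N.
ΣF_x = 0: H_x = T cos 21° = 1716 N.

H_x ≈ 1720 N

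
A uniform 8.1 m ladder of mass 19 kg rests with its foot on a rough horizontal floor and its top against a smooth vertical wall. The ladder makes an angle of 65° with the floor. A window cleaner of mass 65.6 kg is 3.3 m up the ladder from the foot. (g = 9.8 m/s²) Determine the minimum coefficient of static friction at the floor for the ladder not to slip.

ΣF_y = 0: N_floor = 19×9.8 + 65.6×9.8 = 829.08 N.
Torques about the foot: N_wall · 8.1 sin 65° = 19×9.8×4.05 cos 65° + 65.6×9.8×3.3 cos 65° → N_wall = 165.55 N.
ΣF_x = 0: f_floor = N_wall = 165.55 N.
μ_min = f_floor / N_floor = 165.55 / 829.08 = 0.1997.

μ_min ≈ 0.200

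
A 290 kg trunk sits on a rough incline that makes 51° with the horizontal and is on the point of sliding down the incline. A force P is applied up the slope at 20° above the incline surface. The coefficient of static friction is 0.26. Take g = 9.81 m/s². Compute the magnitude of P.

On the verge of sliding down the incline, friction equals μN and acts up the slope.
Perpendicular: N + P sin 20° = W cos 51° = 1790 N.
Along incline: P cos 20° + μN = W sin 51° with W sin 51° = 2211 N.
Solving the pair for P and N: P = 2052 N, N = 1089 N (and f = μN = 283.1 N).

P ≈ 2050 N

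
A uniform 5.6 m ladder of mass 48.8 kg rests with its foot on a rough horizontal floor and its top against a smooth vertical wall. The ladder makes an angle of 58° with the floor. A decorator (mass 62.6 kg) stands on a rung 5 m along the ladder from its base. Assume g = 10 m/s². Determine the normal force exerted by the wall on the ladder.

N_wall ≈ 502 N

Torques about the foot: N_wall · 5.6 sin 58° = 48.8×10×2.8 cos 58° + 62.6×10×5 cos 58° → N_wall = 501.73 N.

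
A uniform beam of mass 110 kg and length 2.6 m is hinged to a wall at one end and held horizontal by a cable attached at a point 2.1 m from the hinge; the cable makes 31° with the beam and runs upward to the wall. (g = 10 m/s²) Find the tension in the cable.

Take torques about the hinge: T sin 31° · 2.1 = 110×10×1.3 = 1430 N·m.
So T = 1430 / (0.5150 × 2.1) = 1322.1 N.

T ≈ 1320 N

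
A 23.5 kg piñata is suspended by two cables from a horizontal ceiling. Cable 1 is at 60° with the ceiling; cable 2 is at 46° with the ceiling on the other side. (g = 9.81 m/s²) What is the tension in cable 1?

T_1 ≈ 167 N

Weight W = 23.5 × 9.81 = 230.5 N acts straight down.
Horizontal: T_1 cos 60° = T_2 cos 46°  →  T_2 = 0.7198 T_1.
Vertical: T_1 sin 60° + T_2 sin 46° = 230.5.
Substituting the horizontal relation into the vertical equation gives 1.384 T_1 = 230.5, so T_1 = 166.6 N.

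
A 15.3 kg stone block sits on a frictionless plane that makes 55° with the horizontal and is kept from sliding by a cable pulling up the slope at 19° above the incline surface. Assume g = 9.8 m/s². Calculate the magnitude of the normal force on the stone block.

Take axes along and perpendicular to the incline. Weight components: W sin 55° = 122.8 N down-slope, W cos 55° = 86 N into the surface.
Along incline: T cos 19° = W sin 55° → T = 129.9 N.
Perpendicular: N = W cos 55° − T sin 19° = 43.71 N.

N ≈ 43.7 N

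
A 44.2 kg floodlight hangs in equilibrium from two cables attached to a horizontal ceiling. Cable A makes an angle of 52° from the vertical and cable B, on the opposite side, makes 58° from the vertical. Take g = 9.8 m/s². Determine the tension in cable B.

Angles from the horizontal: cable A is 90° − 52° = 38°, cable B is 90° − 58° = 32°.
Weight W = 44.2 × 9.8 = 433.2 N acts straight down.
Horizontal: T_A cos 38° = T_B cos 32°  →  T_A = 1.076 T_B.
Vertical: T_A sin 38° + T_B sin 32° = 433.2.
Substituting the horizontal relation into the vertical equation gives 1.192 T_B = 433.2, so T_B = 363.2 N.

T_B ≈ 363 N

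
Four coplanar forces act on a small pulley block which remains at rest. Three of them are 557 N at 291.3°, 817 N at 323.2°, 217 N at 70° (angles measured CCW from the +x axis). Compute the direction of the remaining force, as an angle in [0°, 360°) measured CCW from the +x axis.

θ ≈ 139°

Sum the known components: ΣF_x = 930.7 N, ΣF_y = -804.4 N.
For equilibrium the remaining force must supply (−ΣF_x, −ΣF_y) = (-930.7, 804.4) N.
Magnitude = √((-930.7)² + (804.4)²) = 1230 N; direction = atan2(804.4, -930.7) = 139.2°.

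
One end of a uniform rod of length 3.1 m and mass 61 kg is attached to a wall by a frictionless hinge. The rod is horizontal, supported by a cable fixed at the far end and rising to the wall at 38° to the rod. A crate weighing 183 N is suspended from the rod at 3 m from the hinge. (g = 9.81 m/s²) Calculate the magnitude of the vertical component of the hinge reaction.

Take torques about the hinge: T sin 38° · 3.1 = 61×9.81×1.55 + 183×3 = 1476.5 N·m.
So T = 1476.5 / (0.6157 × 3.1) = 773.64 N.
ΣF_y = 0: H_y = (61×9.81 + 183) − T sin 38° = 781.41 − 476.3 = 305.11 N.

|H_y| ≈ 305 N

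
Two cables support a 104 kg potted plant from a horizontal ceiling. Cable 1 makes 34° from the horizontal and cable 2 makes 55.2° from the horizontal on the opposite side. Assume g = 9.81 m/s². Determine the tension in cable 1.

T_1 ≈ 582 N

Weight W = 104 × 9.81 = 1020 N acts straight down.
Horizontal: T_1 cos 34° = T_2 cos 55.2°  →  T_2 = 1.453 T_1.
Vertical: T_1 sin 34° + T_2 sin 55.2° = 1020.
Substituting the horizontal relation into the vertical equation gives 1.752 T_1 = 1020, so T_1 = 582.3 N.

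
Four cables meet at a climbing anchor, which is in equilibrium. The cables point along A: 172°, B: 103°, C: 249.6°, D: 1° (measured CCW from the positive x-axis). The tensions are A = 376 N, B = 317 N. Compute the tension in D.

Resolve: ΣF_x = 376 cos 172° + 317 cos 103° + T_C cos 249.6° + T_D cos 1° = 0.
        ΣF_y = 376 sin 172° + 317 sin 103° + T_C sin 249.6° + T_D sin 1° = 0.
The known terms sum to (-443.7, 361.2) N, so -0.3486 T_C + 0.9998 T_D = 443.7 and -0.9373 T_C + 0.0175 T_D = -361.2.
Solving simultaneously: T_C = 396.2 N, T_D = 581.8 N.

T_D ≈ 582 N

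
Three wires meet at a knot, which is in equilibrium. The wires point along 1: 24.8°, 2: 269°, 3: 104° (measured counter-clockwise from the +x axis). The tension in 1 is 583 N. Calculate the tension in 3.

T_3 ≈ 2030 N

Resolve: ΣF_x = 583 cos 24.8° + T_2 cos 269° + T_3 cos 104° = 0.
        ΣF_y = 583 sin 24.8° + T_2 sin 269° + T_3 sin 104° = 0.
The known terms sum to (529.2, 244.5) N, so -0.0175 T_2 − 0.2419 T_3 = -529.2 and -0.9998 T_2 + 0.9703 T_3 = -244.5.
Solving simultaneously: T_2 = 2213 N, T_3 = 2028 N.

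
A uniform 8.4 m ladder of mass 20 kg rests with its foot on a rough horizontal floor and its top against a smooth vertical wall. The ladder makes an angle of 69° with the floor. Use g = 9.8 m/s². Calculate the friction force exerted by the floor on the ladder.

Torques about the foot: N_wall · 8.4 sin 69° = 20×9.8×4.2 cos 69° → N_wall = 37.619 N.
ΣF_x = 0: f_floor = N_wall = 37.619 N.

f ≈ 37.6 N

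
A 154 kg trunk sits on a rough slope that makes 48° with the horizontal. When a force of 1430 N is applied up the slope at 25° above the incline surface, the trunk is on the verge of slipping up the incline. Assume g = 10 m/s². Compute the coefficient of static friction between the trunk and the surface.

On the verge of sliding up the incline, friction is at its maximum μN and acts down the slope.
Perpendicular to incline: N = W cos 48° − P sin 25° = 1030 − 604.3 = 426.1 N.
Along incline: P cos 25° − μN = W sin 48° → μ = −(W sin 48° − P cos 25°) / N = 0.3557.

μ ≈ 0.356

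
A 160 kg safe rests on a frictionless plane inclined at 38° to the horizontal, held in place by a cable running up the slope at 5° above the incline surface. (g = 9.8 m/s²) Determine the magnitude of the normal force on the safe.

N ≈ 1150 N

Take axes along and perpendicular to the incline. Weight components: W sin 38° = 965.4 N down-slope, W cos 38° = 1236 N into the surface.
Along incline: T cos 5° = W sin 38° → T = 969 N.
Perpendicular: N = W cos 38° − T sin 5° = 1151 N.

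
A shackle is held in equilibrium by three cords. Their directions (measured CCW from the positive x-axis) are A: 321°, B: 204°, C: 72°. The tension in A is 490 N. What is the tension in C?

Resolve: ΣF_x = 490 cos 321° + T_B cos 204° + T_C cos 72° = 0.
        ΣF_y = 490 sin 321° + T_B sin 204° + T_C sin 72° = 0.
The known terms sum to (380.8, -308.4) N, so -0.9135 T_B + 0.3090 T_C = -380.8 and -0.4067 T_B + 0.9511 T_C = 308.4.
Solving simultaneously: T_B = 615.6 N, T_C = 587.5 N.

T_C ≈ 587 N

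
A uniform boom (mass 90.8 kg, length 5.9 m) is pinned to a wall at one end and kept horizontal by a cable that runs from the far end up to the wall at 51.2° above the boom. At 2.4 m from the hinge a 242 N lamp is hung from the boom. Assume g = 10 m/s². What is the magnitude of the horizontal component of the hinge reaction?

Take torques about the hinge: T sin 51.2° · 5.9 = 90.8×10×2.95 + 242×2.4 = 3259.4 N·m.
So T = 3259.4 / (0.7793 × 5.9) = 708.86 N.
ΣF_x = 0: H_x = T cos 51.2° = 444.17 N.

H_x ≈ 444 N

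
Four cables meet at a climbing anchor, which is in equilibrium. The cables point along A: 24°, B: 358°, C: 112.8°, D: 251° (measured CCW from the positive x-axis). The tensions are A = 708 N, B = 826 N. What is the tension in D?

T_D ≈ 2190 N

Resolve: ΣF_x = 708 cos 24° + 826 cos 358° + T_C cos 112.8° + T_D cos 251° = 0.
        ΣF_y = 708 sin 24° + 826 sin 358° + T_C sin 112.8° + T_D sin 251° = 0.
The known terms sum to (1472, 259.1) N, so -0.3875 T_C − 0.3256 T_D = -1472 and 0.9219 T_C − 0.9455 T_D = -259.1.
Solving simultaneously: T_C = 1962 N, T_D = 2187 N.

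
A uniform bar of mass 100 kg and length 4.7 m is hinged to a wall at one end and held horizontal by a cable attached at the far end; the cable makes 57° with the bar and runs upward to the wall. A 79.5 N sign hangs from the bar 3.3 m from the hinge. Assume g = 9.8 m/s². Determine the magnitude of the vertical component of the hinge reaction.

|H_y| ≈ 514 N

Take torques about the hinge: T sin 57° · 4.7 = 100×9.8×2.35 + 79.5×3.3 = 2565.4 N·m.
So T = 2565.4 / (0.8387 × 4.7) = 650.81 N.
ΣF_y = 0: H_y = (100×9.8 + 79.5) − T sin 57° = 1059.5 − 545.82 = 513.68 N.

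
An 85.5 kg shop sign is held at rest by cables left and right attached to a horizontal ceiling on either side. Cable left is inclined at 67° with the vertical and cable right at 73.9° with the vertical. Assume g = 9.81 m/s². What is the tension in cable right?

Angles from the horizontal: cable left is 90° − 67° = 23°, cable right is 90° − 73.9° = 16.1°.
Weight W = 85.5 × 9.81 = 838.8 N acts straight down.
Horizontal: T_left cos 23° = T_right cos 16.1°  →  T_left = 1.044 T_right.
Vertical: T_left sin 23° + T_right sin 16.1° = 838.8.
Substituting the horizontal relation into the vertical equation gives 0.6851 T_right = 838.8, so T_right = 1224 N.

T_right ≈ 1220 N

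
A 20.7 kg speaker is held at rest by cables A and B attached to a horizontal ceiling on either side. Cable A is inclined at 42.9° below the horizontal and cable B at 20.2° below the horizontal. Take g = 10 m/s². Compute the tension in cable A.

T_A ≈ 218 N

Weight W = 20.7 × 10 = 207 N acts straight down.
Horizontal: T_A cos 42.9° = T_B cos 20.2°  →  T_B = 0.7806 T_A.
Vertical: T_A sin 42.9° + T_B sin 20.2° = 207.
Substituting the horizontal relation into the vertical equation gives 0.9502 T_A = 207, so T_A = 217.8 N.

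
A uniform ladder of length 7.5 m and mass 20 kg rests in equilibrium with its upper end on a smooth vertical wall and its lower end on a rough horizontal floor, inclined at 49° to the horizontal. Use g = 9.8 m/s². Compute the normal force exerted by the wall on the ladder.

N_wall ≈ 85.2 N

Torques about the foot: N_wall · 7.5 sin 49° = 20×9.8×3.75 cos 49° → N_wall = 85.19 N.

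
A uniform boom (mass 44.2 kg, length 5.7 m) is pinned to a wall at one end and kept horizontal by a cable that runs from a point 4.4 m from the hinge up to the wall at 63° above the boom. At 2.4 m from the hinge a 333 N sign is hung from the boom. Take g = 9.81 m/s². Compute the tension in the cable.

T ≈ 519 N

Take torques about the hinge: T sin 63° · 4.4 = 44.2×9.81×2.85 + 333×2.4 = 2035 N·m.
So T = 2035 / (0.8910 × 4.4) = 519.07 N.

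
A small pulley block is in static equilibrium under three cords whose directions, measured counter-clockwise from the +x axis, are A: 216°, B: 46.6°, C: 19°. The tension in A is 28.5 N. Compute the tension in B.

Resolve: ΣF_x = 28.5 cos 216° + T_B cos 46.6° + T_C cos 19° = 0.
        ΣF_y = 28.5 sin 216° + T_B sin 46.6° + T_C sin 19° = 0.
The known terms sum to (-23.06, -16.75) N, so 0.6871 T_B + 0.9455 T_C = 23.06 and 0.7266 T_B + 0.3256 T_C = 16.75.
Solving simultaneously: T_B = 17.99 N, T_C = 11.32 N.

T_B ≈ 18 N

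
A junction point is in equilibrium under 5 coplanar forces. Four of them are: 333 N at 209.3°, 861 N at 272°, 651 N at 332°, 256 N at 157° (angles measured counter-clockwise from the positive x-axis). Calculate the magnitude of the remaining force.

F ≈ 1230 N

Sum the known components: ΣF_x = 78.8 N, ΣF_y = -1229 N.
For equilibrium the remaining force must supply (−ΣF_x, −ΣF_y) = (-78.8, 1229) N.
Magnitude = √((-78.8)² + (1229)²) = 1232 N; direction = atan2(1229, -78.8) = 93.7°.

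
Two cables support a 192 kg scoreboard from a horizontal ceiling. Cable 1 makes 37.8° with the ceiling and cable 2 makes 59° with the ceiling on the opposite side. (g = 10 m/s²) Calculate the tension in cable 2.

T_2 ≈ 1530 N

Weight W = 192 × 10 = 1920 N acts straight down.
Horizontal: T_1 cos 37.8° = T_2 cos 59°  →  T_1 = 0.6518 T_2.
Vertical: T_1 sin 37.8° + T_2 sin 59° = 1920.
Substituting the horizontal relation into the vertical equation gives 1.257 T_2 = 1920, so T_2 = 1528 N.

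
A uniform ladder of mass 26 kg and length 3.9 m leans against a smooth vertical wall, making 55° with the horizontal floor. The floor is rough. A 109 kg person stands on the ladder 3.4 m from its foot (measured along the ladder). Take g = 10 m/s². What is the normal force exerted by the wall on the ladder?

N_wall ≈ 756 N

Torques about the foot: N_wall · 3.9 sin 55° = 26×10×1.95 cos 55° + 109×10×3.4 cos 55° → N_wall = 756.4 N.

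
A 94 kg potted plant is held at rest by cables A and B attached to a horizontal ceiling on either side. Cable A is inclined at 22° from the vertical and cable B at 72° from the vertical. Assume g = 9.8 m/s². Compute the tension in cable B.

Angles from the horizontal: cable A is 90° − 22° = 68°, cable B is 90° − 72° = 18°.
Weight W = 94 × 9.8 = 921.2 N acts straight down.
Horizontal: T_A cos 68° = T_B cos 18°  →  T_A = 2.539 T_B.
Vertical: T_A sin 68° + T_B sin 18° = 921.2.
Substituting the horizontal relation into the vertical equation gives 2.663 T_B = 921.2, so T_B = 345.9 N.

T_B ≈ 346 N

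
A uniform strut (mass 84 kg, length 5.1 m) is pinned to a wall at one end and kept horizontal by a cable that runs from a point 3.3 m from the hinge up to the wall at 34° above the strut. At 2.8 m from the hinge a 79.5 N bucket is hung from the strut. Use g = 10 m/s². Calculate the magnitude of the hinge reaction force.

Take torques about the hinge: T sin 34° · 3.3 = 84×10×2.55 + 79.5×2.8 = 2364.6 N·m.
So T = 2364.6 / (0.5592 × 3.3) = 1281.4 N.
ΣF_x = 0: H_x = T cos 34° = 1062.3 N.
ΣF_y = 0: H_y = (84×10 + 79.5) − T sin 34° = 919.5 − 716.55 = 202.95 N.
|H| = √(H_x² + H_y²) = √((1062.3)² + (202.95)²) = 1081.5 N.

|H| ≈ 1080 N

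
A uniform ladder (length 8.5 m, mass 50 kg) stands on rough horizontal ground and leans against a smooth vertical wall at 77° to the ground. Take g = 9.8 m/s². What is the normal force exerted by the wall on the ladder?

Torques about the foot: N_wall · 8.5 sin 77° = 50×9.8×4.25 cos 77° → N_wall = 56.563 N.

N_wall ≈ 56.6 N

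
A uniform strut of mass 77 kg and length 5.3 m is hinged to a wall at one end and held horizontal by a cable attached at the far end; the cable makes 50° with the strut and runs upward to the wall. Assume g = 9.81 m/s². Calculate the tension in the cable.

Take torques about the hinge: T sin 50° · 5.3 = 77×9.81×2.65 = 2001.7 N·m.
So T = 2001.7 / (0.7660 × 5.3) = 493.03 N.

T ≈ 493 N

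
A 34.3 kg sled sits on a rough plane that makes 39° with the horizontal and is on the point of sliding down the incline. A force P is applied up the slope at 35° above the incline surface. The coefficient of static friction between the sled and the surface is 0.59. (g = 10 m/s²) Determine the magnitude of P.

P ≈ 122 N

On the verge of sliding down the incline, friction equals μN and acts up the slope.
Perpendicular: N + P sin 35° = W cos 39° = 266.6 N.
Along incline: P cos 35° + μN = W sin 39° with W sin 39° = 215.9 N.
Solving the pair for P and N: P = 121.9 N, N = 196.7 N (and f = μN = 116 N).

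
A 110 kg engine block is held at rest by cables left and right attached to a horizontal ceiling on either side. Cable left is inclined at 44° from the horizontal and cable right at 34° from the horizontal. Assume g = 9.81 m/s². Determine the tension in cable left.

Weight W = 110 × 9.81 = 1079 N acts straight down.
Horizontal: T_left cos 44° = T_right cos 34°  →  T_right = 0.8677 T_left.
Vertical: T_left sin 44° + T_right sin 34° = 1079.
Substituting the horizontal relation into the vertical equation gives 1.18 T_left = 1079, so T_left = 914.6 N.

T_left ≈ 915 N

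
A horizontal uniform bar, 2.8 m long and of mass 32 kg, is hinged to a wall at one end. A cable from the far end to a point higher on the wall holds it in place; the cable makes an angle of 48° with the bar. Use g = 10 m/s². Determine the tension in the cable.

Take torques about the hinge: T sin 48° · 2.8 = 32×10×1.4 = 448 N·m.
So T = 448 / (0.7431 × 2.8) = 215.3 N.

T ≈ 215 N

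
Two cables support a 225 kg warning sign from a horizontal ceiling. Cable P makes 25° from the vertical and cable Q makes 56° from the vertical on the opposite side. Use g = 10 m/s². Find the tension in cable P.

T_P ≈ 1890 N

Angles from the horizontal: cable P is 90° − 25° = 65°, cable Q is 90° − 56° = 34°.
Weight W = 225 × 10 = 2250 N acts straight down.
Horizontal: T_P cos 65° = T_Q cos 34°  →  T_Q = 0.5098 T_P.
Vertical: T_P sin 65° + T_Q sin 34° = 2250.
Substituting the horizontal relation into the vertical equation gives 1.191 T_P = 2250, so T_P = 1889 N.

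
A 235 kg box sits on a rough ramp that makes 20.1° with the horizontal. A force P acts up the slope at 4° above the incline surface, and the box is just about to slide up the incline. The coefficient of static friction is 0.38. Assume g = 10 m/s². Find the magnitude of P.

On the verge of sliding up the incline, friction equals μN and acts down the slope.
Perpendicular: N + P sin 4° = W cos 20.1° = 2207 N.
Along incline: P cos 4° = W sin 20.1° + μN  with W sin 20.1° = 807.6 N.
Solving the pair for P and N: P = 1608 N, N = 2095 N (and f = μN = 796 N).

P ≈ 1610 N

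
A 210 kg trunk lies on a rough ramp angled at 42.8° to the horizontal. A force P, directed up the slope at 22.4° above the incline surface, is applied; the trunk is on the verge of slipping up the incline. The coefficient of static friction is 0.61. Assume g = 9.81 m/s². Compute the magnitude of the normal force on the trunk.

On the verge of sliding up the incline, friction equals μN and acts down the slope.
Perpendicular: N + P sin 22.4° = W cos 42.8° = 1512 N.
Along incline: P cos 22.4° = W sin 42.8° + μN  with W sin 42.8° = 1400 N.
Solving the pair for P and N: P = 2007 N, N = 746.9 N (and f = μN = 455.6 N).

N ≈ 747 N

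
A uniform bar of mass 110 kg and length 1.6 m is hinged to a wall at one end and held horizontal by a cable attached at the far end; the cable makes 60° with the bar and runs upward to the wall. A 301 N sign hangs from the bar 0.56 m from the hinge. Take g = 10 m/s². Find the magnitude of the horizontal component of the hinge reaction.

H_x ≈ 378 N

Take torques about the hinge: T sin 60° · 1.6 = 110×10×0.8 + 301×0.56 = 1048.6 N·m.
So T = 1048.6 / (0.8660 × 1.6) = 756.73 N.
ΣF_x = 0: H_x = T cos 60° = 378.37 N.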